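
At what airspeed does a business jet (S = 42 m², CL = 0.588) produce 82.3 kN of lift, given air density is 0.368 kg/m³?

L = ½ρv²S·CL ⇒ v = √(2L/(ρ·S·CL))
v = √(2 × 82300 / (0.368 × 42 × 0.588)) = √18110 = 135 m/s

v = 135 m/s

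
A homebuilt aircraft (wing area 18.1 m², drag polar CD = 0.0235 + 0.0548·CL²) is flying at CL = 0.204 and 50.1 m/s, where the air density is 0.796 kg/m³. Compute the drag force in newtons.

CD = 0.0235 + 0.0548 × 0.204² = 0.02578
D = ½ρv²S·CD = ½ × 0.796 × 50.1² × 18.1 × 0.02578 = 466 N

D = 466 N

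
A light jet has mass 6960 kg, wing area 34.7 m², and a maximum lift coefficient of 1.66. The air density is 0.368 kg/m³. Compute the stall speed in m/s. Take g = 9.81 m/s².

V_stall = 80.3 m/s

Weight W = mg = 6960 × 9.81 = 68280 N.
From L = ½ρV²S·CL,max = W: V_stall = √(2W/(ρSCL,max)) = √(2·68280/(0.368·34.7·1.66))
V_stall = √6442 = 80.3 m/s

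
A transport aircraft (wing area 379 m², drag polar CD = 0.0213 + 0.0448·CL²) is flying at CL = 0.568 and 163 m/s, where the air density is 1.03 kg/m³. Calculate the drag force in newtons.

CD = 0.0213 + 0.0448 × 0.568² = 0.03575
D = ½ρv²S·CD = ½ × 1.03 × 163² × 379 × 0.03575 = 1.85×10^5 N

D = 1.85×10^5 N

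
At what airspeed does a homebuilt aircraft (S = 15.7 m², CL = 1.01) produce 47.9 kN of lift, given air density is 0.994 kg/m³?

v = 78 m/s

L = ½ρv²S·CL ⇒ v = √(2L/(ρ·S·CL))
v = √(2 × 47900 / (0.994 × 15.7 × 1.01)) = √6078 = 78 m/s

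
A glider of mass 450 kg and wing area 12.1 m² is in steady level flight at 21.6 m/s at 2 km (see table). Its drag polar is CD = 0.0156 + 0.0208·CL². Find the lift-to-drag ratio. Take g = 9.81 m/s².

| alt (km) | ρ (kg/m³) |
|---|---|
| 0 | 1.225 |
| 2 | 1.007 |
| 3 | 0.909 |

At 2 km, from the table: ρ = 1.007 kg/m³.
Level flight ⇒ L = W = m·g = 450 × 9.81 = 4414.5 N.
Dynamic pressure q = 0.5 × 1.007 × 21.6² = 234.9 Pa.
CL = 2W/(ρv²S) = 2×4414.5/(1.007×21.6²×12.1) = 1.553.
CD = 0.0156 + 0.0208 × 1.553² = 0.06577.
L/D = CL/CD = 1.553 / 0.06577 = 23.6

L/D = 23.6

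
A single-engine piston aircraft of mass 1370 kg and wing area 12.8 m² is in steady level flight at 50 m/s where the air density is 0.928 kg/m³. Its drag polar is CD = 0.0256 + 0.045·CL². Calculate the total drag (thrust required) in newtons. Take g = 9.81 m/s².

Weight W = mg = 1370 × 9.81 = 13440 N; in level flight L = W.
Dynamic pressure q = 0.5 × 0.928 × 50² = 1160 Pa.
Required CL = L/(qS) = 13440/(1160·12.8) = 0.9052.
CD = 0.0256 + 0.045 × 0.9052² = 0.06247.
D = q·S·CD = 1160 × 12.8 × 0.06247 = 927.5 N

D = 928 N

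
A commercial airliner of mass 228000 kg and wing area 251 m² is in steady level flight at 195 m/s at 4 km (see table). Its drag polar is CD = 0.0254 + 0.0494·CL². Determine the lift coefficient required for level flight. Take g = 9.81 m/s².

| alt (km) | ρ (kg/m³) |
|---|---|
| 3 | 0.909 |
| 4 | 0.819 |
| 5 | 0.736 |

CL = 0.572

At 4 km, from the table: ρ = 0.819 kg/m³.
In steady level flight, lift balances weight: W = mg = 228000 × 9.81 = 2.2367×10^6 N.
Dynamic pressure q = 0.5 × 0.819 × 195² = 15570 Pa.
CL = 2W/(ρv²S) = 2×2.2367×10^6/(0.819×195²×251) = 0.5723.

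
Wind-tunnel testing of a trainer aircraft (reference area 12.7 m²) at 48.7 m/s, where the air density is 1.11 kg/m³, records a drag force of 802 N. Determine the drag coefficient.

CD = 0.048

From D = ½ρv²S·CD, rearranging gives CD = 2D/(ρv²S).
CD = 2 × 802 / (1.11 × 48.7² × 12.7) = 0.048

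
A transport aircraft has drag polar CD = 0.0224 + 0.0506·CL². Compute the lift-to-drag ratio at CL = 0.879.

L/D = 14.3

CD = 0.0224 + 0.0506 × 0.879² = 0.0615
L/D = CL/CD = 0.879 / 0.0615 = 14.3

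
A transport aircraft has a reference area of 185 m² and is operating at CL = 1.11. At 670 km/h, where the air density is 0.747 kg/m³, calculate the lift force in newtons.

Convert speed: v = 670 km/h ÷ 3.6 = 186.1 m/s.
L = ½ρv²S·CL = ½ × 0.747 × 186.1² × 185 × 1.11 = 2.66×10^6 N ≈ 2660 kN

L = 2.66×10^6 N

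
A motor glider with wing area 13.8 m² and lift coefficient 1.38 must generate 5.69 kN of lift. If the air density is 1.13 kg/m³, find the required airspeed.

v = 23 m/s

L = ½ρv²S·CL ⇒ v = √(2L/(ρ·S·CL))
v = √(2 × 5690 / (1.13 × 13.8 × 1.38)) = √528.8 = 23 m/s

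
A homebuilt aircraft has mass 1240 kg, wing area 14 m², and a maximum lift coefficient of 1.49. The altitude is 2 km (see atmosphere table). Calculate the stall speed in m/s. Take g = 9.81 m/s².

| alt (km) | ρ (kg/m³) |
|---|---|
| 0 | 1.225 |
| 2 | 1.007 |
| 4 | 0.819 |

V_stall = 34 m/s

At 2 km, from the table: ρ = 1.007 kg/m³.
Weight W = mg = 1240 × 9.81 = 12160 N.
From L = ½ρV²S·CL,max = W: V_stall = √(2W/(ρSCL,max)) = √(2·12160/(1.007·14·1.49))
V_stall = √1158 = 34 m/s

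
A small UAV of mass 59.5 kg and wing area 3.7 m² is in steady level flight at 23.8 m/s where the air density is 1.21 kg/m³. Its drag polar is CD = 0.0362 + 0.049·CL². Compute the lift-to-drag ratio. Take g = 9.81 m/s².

L/D = 9.88

Level flight ⇒ L = W = m·g = 59.5 × 9.81 = 583.7 N.
Dynamic pressure q = 0.5 × 1.21 × 23.8² = 342.7 Pa.
Required CL = L/(qS) = 583.7/(342.7·3.7) = 0.4603.
CD = 0.0362 + 0.049 × 0.4603² = 0.04658.
L/D = CL/CD = 0.4603 / 0.04658 = 9.88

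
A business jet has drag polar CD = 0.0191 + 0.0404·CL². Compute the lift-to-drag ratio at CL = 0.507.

L/D = 17.2

CD = 0.0191 + 0.0404 × 0.507² = 0.02948
L/D = CL/CD = 0.507 / 0.02948 = 17.2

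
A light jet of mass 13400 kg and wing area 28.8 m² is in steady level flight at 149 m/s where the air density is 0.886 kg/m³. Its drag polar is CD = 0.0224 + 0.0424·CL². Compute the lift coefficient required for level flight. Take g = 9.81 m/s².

CL = 0.464

Weight W = mg = 13400 × 9.81 = 1.3145×10^5 N; in level flight L = W.
q = ½ρv² = ½ × 0.886 × 149² = 9835 Pa.
Required CL = L/(qS) = 1.3145×10^5/(9835·28.8) = 0.4641.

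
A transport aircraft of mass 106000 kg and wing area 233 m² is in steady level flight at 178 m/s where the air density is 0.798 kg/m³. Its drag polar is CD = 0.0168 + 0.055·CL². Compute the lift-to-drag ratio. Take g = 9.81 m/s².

In steady level flight, lift balances weight: W = mg = 106000 × 9.81 = 1.0399×10^6 N.
Dynamic pressure q = 0.5 × 0.798 × 178² = 12640 Pa.
CL = 2W/(ρv²S) = 2×1.0399×10^6/(0.798×178²×233) = 0.353.
CD = 0.0168 + 0.055 × 0.353² = 0.02365.
L/D = CL/CD = 0.353 / 0.02365 = 14.9

L/D = 14.9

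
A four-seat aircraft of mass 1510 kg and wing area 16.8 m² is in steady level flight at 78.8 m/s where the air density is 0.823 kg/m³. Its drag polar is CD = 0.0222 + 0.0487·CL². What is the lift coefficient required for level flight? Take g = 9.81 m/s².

Weight W = mg = 1510 × 9.81 = 14813 N; in level flight L = W.
Dynamic pressure q = 0.5 × 0.823 × 78.8² = 2555 Pa.
Required CL = L/(qS) = 14813/(2555·16.8) = 0.3451.

CL = 0.345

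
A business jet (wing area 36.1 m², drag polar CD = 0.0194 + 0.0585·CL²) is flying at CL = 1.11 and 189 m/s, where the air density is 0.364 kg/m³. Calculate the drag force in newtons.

CD = 0.0194 + 0.0585 × 1.11² = 0.09148
D = ½ρv²S·CD = ½ × 0.364 × 189² × 36.1 × 0.09148 = 21500 N

D = 21500 N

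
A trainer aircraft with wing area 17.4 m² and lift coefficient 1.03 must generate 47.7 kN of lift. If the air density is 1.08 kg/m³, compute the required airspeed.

L = ½ρv²S·CL ⇒ v = √(2L/(ρ·S·CL))
v = √(2 × 47700 / (1.08 × 17.4 × 1.03)) = √4929 = 70.2 m/s

v = 70.2 m/s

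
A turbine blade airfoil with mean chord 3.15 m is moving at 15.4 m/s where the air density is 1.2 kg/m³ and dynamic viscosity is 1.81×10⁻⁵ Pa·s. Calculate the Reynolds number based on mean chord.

Re = ρ·v·c/μ = 1.2 × 15.4 × 3.15 / (1.81×10⁻⁵) = 3.22×10^6

Re = 3.22×10^6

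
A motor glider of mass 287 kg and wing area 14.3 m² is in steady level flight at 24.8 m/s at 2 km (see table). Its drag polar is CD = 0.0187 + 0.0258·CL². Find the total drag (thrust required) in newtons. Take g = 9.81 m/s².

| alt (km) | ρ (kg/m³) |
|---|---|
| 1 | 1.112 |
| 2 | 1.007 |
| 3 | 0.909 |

At 2 km, from the table: ρ = 1.007 kg/m³.
Weight W = mg = 287 × 9.81 = 2815.5 N; in level flight L = W.
q = ½ρv² = ½ × 1.007 × 24.8² = 309.7 Pa.
CL = 2W/(ρv²S) = 2×2815.5/(1.007×24.8²×14.3) = 0.6358.
CD = 0.0187 + 0.0258 × 0.6358² = 0.02913.
D = q·S·CD = 309.7 × 14.3 × 0.02913 = 129 N

D = 129 N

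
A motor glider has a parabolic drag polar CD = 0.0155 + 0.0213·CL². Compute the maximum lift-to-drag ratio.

(L/D)max = 27.5

For CD = CD0 + K·CL², (L/D)max occurs at CL* = √(CD0/K) and equals 1/(2√(K·CD0)).
(L/D)max = 1/(2√(0.0213 × 0.0155)) = 1/(2 × 0.01817) = 27.5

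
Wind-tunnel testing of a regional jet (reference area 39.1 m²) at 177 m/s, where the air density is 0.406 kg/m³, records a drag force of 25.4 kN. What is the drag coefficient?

From D = ½ρv²S·CD, rearranging gives CD = 2D/(ρv²S).
CD = 2 × 25400 / (0.406 × 177² × 39.1) = 0.102

CD = 0.102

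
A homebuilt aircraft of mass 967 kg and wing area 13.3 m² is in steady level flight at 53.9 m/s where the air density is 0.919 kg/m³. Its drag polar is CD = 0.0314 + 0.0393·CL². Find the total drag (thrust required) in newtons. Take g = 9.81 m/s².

D = 757 N

Level flight ⇒ L = W = m·g = 967 × 9.81 = 9486.3 N.
Dynamic pressure q = 0.5 × 0.919 × 53.9² = 1335 Pa.
CL = W/(q·S) = 9486.3 / (1335 × 13.3) = 0.5343.
CD = 0.0314 + 0.0393 × 0.5343² = 0.04262.
D = q·S·CD = 1335 × 13.3 × 0.04262 = 756.7 N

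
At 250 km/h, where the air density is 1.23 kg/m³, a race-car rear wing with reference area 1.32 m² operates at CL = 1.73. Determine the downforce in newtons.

Convert speed: v = 250 km/h ÷ 3.6 = 69.44 m/s.
L = ½ρv²S·CL = ½ × 1.23 × 69.44² × 1.32 × 1.73 = 6770 N ≈ 6.77 kN

L = 6770 N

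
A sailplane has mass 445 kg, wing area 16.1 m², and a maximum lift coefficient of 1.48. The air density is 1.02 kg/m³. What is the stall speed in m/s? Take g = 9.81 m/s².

V_stall = 19 m/s

Weight W = mg = 445 × 9.81 = 4365 N.
V_stall = √(2W/(ρ·S·CL,max)) = √(2 × 4365 / (1.02 × 16.1 × 1.48))
V_stall = √359.2 = 19 m/s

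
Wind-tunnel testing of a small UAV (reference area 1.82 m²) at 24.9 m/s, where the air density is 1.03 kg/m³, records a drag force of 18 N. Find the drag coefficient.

CD = 0.031

From D = ½ρv²S·CD, rearranging gives CD = 2D/(ρv²S).
CD = 2 × 18 / (1.03 × 24.9² × 1.82) = 0.031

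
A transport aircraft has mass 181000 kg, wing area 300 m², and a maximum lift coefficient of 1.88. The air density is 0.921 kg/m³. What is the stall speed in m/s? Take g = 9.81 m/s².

Stall occurs when L = W at CL,max. W = mg = 181000 × 9.81 = 1.776×10^6 N.
V_stall = √(2W/(ρ·S·CL,max)) = √(2 × 1.776×10^6 / (0.921 × 300 × 1.88))
V_stall = √6837 = 82.7 m/s

V_stall = 82.7 m/s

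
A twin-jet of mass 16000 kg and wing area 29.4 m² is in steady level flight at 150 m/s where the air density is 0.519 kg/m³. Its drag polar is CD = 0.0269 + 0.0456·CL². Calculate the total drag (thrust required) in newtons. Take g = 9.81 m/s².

Weight W = mg = 16000 × 9.81 = 1.5696×10^5 N; in level flight L = W.
Dynamic pressure q = 0.5 × 0.519 × 150² = 5839 Pa.
Required CL = L/(qS) = 1.5696×10^5/(5839·29.4) = 0.9144.
CD = 0.0269 + 0.0456 × 0.9144² = 0.06502.
D = q·S·CD = 5839 × 29.4 × 0.06502 = 11160 N

D = 11200 N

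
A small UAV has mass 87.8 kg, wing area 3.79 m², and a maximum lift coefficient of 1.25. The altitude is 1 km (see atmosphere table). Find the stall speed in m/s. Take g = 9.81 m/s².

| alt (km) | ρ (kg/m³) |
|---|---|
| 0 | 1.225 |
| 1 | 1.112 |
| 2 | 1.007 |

At 1 km, from the table: ρ = 1.112 kg/m³.
At stall, lift equals weight: L = W = m·g = 87.8 × 9.81 = 861.3 N.
From L = ½ρV²S·CL,max = W: V_stall = √(2W/(ρSCL,max)) = √(2·861.3/(1.112·3.79·1.25))
V_stall = √327 = 18.1 m/s

V_stall = 18.1 m/s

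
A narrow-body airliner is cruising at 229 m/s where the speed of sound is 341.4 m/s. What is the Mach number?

M = 0.671

M = v/a = 229 / 341.4 = 0.671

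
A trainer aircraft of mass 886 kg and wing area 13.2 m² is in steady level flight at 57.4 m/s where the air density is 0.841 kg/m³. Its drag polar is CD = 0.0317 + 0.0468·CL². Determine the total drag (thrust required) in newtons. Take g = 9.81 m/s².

D = 773 N

Level flight ⇒ L = W = m·g = 886 × 9.81 = 8691.7 N.
Dynamic pressure q = 0.5 × 0.841 × 57.4² = 1385 Pa.
CL = 2W/(ρv²S) = 2×8691.7/(0.841×57.4²×13.2) = 0.4753.
CD = 0.0317 + 0.0468 × 0.4753² = 0.04227.
D = q·S·CD = 1385 × 13.2 × 0.04227 = 773.1 N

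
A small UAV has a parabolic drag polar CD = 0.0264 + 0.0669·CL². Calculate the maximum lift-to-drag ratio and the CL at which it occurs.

(L/D)max = 11.9, at CL = 0.628

For CD = CD0 + K·CL², (L/D)max occurs at CL* = √(CD0/K) and equals 1/(2√(K·CD0)).
(L/D)max = 1/(2√(0.0669 × 0.0264)) = 1/(2 × 0.04203) = 11.9
CL* = √(0.0264/0.0669) = 0.628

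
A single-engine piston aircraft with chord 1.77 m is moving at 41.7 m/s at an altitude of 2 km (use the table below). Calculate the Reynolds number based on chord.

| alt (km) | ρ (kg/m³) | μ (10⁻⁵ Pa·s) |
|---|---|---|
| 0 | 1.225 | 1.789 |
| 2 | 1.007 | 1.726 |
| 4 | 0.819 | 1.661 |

Re = 4.31×10^6

At 2 km, from the table: ρ = 1.007 kg/m³, μ = 1.726×10⁻⁵ Pa·s.
Re = ρ·v·c/μ = 1.007 × 41.7 × 1.77 / (1.726×10⁻⁵) = 4.31×10^6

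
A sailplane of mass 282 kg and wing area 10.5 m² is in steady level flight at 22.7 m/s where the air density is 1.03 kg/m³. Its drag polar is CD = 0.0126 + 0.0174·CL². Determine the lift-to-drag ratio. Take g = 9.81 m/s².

In steady level flight, lift balances weight: W = mg = 282 × 9.81 = 2766.4 N.
Dynamic pressure q = 0.5 × 1.03 × 22.7² = 265.4 Pa.
CL = W/(q·S) = 2766.4 / (265.4 × 10.5) = 0.9928.
CD = 0.0126 + 0.0174 × 0.9928² = 0.02975.
L/D = CL/CD = 0.9928 / 0.02975 = 33.4

L/D = 33.4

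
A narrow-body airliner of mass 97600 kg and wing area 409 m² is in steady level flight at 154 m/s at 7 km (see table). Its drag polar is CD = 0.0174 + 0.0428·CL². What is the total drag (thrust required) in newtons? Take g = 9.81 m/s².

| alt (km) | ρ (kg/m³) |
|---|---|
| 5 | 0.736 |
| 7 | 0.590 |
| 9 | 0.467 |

At 7 km, from the table: ρ = 0.590 kg/m³.
Level flight ⇒ L = W = m·g = 97600 × 9.81 = 9.5746×10^5 N.
q = ½ρv² = ½ × 0.59 × 154² = 6996 Pa.
CL = 2W/(ρv²S) = 2×9.5746×10^5/(0.59×154²×409) = 0.3346.
CD = 0.0174 + 0.0428 × 0.3346² = 0.02219.
D = q·S·CD = 6996 × 409 × 0.02219 = 63500 N

D = 63500 N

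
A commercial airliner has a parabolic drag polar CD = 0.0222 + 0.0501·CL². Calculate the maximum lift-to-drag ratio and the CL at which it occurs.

For CD = CD0 + K·CL², (L/D)max occurs at CL* = √(CD0/K) and equals 1/(2√(K·CD0)).
(L/D)max = 1/(2√(0.0501 × 0.0222)) = 1/(2 × 0.03335) = 15
CL* = √(0.0222/0.0501) = 0.666

(L/D)max = 15, at CL = 0.666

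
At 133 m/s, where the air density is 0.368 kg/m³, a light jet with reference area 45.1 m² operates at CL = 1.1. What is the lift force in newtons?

Dynamic pressure q = ½ρv² = ½ × 0.368 × 133² = 3255 Pa.
L = q·S·CL = 3255 × 45.1 × 1.1 = 1.61×10^5 N ≈ 161 kN

L = 1.61×10^5 N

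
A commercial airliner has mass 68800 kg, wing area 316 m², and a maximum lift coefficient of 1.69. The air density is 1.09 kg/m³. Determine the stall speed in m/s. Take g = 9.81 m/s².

Stall occurs when L = W at CL,max. W = mg = 68800 × 9.81 = 6.749×10^5 N.
From L = ½ρV²S·CL,max = W: V_stall = √(2W/(ρSCL,max)) = √(2·6.749×10^5/(1.09·316·1.69))
V_stall = √2319 = 48.2 m/s

V_stall = 48.2 m/s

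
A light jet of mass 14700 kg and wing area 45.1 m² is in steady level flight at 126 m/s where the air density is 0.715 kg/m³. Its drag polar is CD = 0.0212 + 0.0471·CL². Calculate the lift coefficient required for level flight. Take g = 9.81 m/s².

Level flight ⇒ L = W = m·g = 14700 × 9.81 = 1.4421×10^5 N.
q = ½ρv² = ½ × 0.715 × 126² = 5676 Pa.
CL = W/(q·S) = 1.4421×10^5 / (5676 × 45.1) = 0.5634.

CL = 0.563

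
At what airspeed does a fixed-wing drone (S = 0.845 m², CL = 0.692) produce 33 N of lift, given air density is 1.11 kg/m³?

L = ½ρv²S·CL ⇒ v = √(2L/(ρ·S·CL))
v = √(2 × 33 / (1.11 × 0.845 × 0.692)) = √101.7 = 10.1 m/s

v = 10.1 m/s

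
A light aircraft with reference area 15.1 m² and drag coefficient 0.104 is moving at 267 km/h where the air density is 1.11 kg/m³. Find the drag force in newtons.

D = 4790 N

Convert speed: v = 267 km/h ÷ 3.6 = 74.17 m/s.
Dynamic pressure q = ½ρv² = ½ × 1.11 × 74.17² = 3053 Pa.
D = q·S·CD = 3053 × 15.1 × 0.104 = 4790 N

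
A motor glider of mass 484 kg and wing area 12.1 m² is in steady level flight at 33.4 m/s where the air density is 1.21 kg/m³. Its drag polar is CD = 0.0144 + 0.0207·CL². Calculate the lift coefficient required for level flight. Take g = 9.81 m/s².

Weight W = mg = 484 × 9.81 = 4748 N; in level flight L = W.
Dynamic pressure q = 0.5 × 1.21 × 33.4² = 674.9 Pa.
Required CL = L/(qS) = 4748/(674.9·12.1) = 0.5814.

CL = 0.581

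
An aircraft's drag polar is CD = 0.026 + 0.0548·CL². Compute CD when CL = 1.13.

CD = 0.096

CD = 0.026 + 0.0548 × 1.13² = 0.026 + 0.06997 = 0.096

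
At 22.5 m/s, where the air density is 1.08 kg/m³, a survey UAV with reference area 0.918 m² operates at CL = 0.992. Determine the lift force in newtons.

L = 249 N

L = ½ρv²S·CL = ½ × 1.08 × 22.5² × 0.918 × 0.992 = 249 N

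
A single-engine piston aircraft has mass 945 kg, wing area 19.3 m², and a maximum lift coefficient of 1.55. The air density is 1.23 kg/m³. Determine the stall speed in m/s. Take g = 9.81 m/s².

Stall occurs when L = W at CL,max. W = mg = 945 × 9.81 = 9270 N.
V_stall = √(2W/(ρ·S·CL,max)) = √(2 × 9270 / (1.23 × 19.3 × 1.55))
V_stall = √503.9 = 22.4 m/s

V_stall = 22.4 m/s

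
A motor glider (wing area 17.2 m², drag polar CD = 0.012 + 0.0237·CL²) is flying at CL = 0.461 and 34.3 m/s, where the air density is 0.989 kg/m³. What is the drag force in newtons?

CD = 0.012 + 0.0237 × 0.461² = 0.01704
D = ½ρv²S·CD = ½ × 0.989 × 34.3² × 17.2 × 0.01704 = 170 N

D = 170 N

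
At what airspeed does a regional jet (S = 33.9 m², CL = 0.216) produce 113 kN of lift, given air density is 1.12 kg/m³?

v = 166 m/s

L = ½ρv²S·CL ⇒ v = √(2L/(ρ·S·CL))
v = √(2 × 1.13×10^5 / (1.12 × 33.9 × 0.216)) = √27560 = 166 m/s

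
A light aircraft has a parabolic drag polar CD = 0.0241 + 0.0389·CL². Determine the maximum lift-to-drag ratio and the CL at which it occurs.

(L/D)max = 16.3, at CL = 0.787

For CD = CD0 + K·CL², (L/D)max occurs at CL* = √(CD0/K) and equals 1/(2√(K·CD0)).
(L/D)max = 1/(2√(0.0389 × 0.0241)) = 1/(2 × 0.03062) = 16.3
CL* = √(0.0241/0.0389) = 0.787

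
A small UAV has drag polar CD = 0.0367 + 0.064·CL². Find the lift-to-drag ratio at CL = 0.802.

CD = 0.0367 + 0.064 × 0.802² = 0.07787
L/D = CL/CD = 0.802 / 0.07787 = 10.3

L/D = 10.3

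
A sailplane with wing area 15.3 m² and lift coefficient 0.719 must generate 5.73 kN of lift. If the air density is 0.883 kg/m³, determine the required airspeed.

L = ½ρv²S·CL ⇒ v = √(2L/(ρ·S·CL))
v = √(2 × 5730 / (0.883 × 15.3 × 0.719)) = √1180 = 34.3 m/s

v = 34.3 m/s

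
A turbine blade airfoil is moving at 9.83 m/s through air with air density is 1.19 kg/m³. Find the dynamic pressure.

q = ½ρv² = ½ × 1.19 × 9.83² = 57.5 Pa

q = 57.5 Pa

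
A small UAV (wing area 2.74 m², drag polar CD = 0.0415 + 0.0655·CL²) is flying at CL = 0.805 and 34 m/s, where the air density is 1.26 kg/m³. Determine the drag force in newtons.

CD = 0.0415 + 0.0655 × 0.805² = 0.08395
D = ½ρv²S·CD = ½ × 1.26 × 34² × 2.74 × 0.08395 = 168 N

D = 168 N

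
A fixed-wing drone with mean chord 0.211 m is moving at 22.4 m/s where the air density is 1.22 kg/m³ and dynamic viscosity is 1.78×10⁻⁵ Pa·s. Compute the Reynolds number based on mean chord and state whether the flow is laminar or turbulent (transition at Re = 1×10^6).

Re = ρ·v·c/μ = 1.22 × 22.4 × 0.211 / (1.78×10⁻⁵) = 3.24×10^5
Since 3.24×10^5 < 1×10^6, the flow is laminar.

Re = 3.24×10^5 (laminar)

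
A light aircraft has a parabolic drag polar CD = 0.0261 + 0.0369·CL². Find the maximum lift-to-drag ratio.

(L/D)max = 16.1

For CD = CD0 + K·CL², (L/D)max occurs at CL* = √(CD0/K) and equals 1/(2√(K·CD0)).
(L/D)max = 1/(2√(0.0369 × 0.0261)) = 1/(2 × 0.03103) = 16.1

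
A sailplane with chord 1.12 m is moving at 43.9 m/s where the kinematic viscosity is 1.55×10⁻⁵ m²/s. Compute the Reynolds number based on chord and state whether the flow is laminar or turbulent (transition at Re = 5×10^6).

Re = v·c/ν = 43.9 × 1.12 / (1.55×10⁻⁵) = 3.17×10^6
Since 3.17×10^6 < 5×10^6, the flow is laminar.

Re = 3.17×10^6 (laminar)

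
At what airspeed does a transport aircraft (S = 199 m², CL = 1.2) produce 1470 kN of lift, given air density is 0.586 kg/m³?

v = 145 m/s

L = ½ρv²S·CL ⇒ v = √(2L/(ρ·S·CL))
v = √(2 × 1.47×10^6 / (0.586 × 199 × 1.2)) = √21010 = 145 m/s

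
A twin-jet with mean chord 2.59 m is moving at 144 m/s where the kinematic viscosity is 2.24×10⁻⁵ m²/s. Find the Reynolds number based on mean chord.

Re = 1.66×10^7

Re = v·c/ν = 144 × 2.59 / (2.24×10⁻⁵) = 1.66×10^7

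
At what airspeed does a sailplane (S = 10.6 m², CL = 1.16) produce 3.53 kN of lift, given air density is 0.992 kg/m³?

L = ½ρv²S·CL ⇒ v = √(2L/(ρ·S·CL))
v = √(2 × 3530 / (0.992 × 10.6 × 1.16)) = √578.8 = 24.1 m/s

v = 24.1 m/s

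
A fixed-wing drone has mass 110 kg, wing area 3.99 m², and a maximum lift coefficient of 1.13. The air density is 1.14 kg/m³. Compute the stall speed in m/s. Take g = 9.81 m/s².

Stall occurs when L = W at CL,max. W = mg = 110 × 9.81 = 1079 N.
V_stall = √(2W/(ρ·S·CL,max)) = √(2 × 1079 / (1.14 × 3.99 × 1.13))
V_stall = √419.9 = 20.5 m/s

V_stall = 20.5 m/s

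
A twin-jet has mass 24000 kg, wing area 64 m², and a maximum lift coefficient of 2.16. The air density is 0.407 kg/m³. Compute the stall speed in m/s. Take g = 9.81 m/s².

V_stall = 91.5 m/s

Stall occurs when L = W at CL,max. W = mg = 24000 × 9.81 = 2.354×10^5 N.
From L = ½ρV²S·CL,max = W: V_stall = √(2W/(ρSCL,max)) = √(2·2.354×10^5/(0.407·64·2.16))
V_stall = √8369 = 91.5 m/s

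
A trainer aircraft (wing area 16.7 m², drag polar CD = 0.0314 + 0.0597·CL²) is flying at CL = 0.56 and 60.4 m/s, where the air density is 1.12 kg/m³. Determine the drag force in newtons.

D = 1710 N

CD = 0.0314 + 0.0597 × 0.56² = 0.05012
D = ½ρv²S·CD = ½ × 1.12 × 60.4² × 16.7 × 0.05012 = 1710 N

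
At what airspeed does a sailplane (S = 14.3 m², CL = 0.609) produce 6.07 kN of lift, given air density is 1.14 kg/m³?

v = 35 m/s

L = ½ρv²S·CL ⇒ v = √(2L/(ρ·S·CL))
v = √(2 × 6070 / (1.14 × 14.3 × 0.609)) = √1223 = 35 m/s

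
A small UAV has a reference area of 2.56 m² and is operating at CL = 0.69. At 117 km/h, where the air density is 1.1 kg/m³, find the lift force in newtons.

L = 1030 N

Convert speed: v = 117 km/h ÷ 3.6 = 32.5 m/s.
Dynamic pressure q = ½ρv² = ½ × 1.1 × 32.5² = 580.9 Pa.
L = q·S·CL = 580.9 × 2.56 × 0.69 = 1030 N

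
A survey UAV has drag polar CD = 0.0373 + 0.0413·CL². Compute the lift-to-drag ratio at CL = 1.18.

CD = 0.0373 + 0.0413 × 1.18² = 0.09481
L/D = CL/CD = 1.18 / 0.09481 = 12.4

L/D = 12.4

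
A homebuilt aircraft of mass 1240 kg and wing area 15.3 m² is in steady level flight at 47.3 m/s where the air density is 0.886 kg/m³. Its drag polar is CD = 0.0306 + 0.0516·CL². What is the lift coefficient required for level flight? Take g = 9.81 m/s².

In steady level flight, lift balances weight: W = mg = 1240 × 9.81 = 12164 N.
Dynamic pressure q = 0.5 × 0.886 × 47.3² = 991.1 Pa.
CL = 2W/(ρv²S) = 2×12164/(0.886×47.3²×15.3) = 0.8022.

CL = 0.802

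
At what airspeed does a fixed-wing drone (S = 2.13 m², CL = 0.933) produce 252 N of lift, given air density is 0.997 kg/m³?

L = ½ρv²S·CL ⇒ v = √(2L/(ρ·S·CL))
v = √(2 × 252 / (0.997 × 2.13 × 0.933)) = √254.4 = 15.9 m/s

v = 15.9 m/s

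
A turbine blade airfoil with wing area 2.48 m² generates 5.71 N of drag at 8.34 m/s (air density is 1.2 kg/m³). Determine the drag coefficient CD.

CD = 0.0552

From D = ½ρv²S·CD, rearranging gives CD = 2D/(ρv²S).
CD = 2 × 5.71 / (1.2 × 8.34² × 2.48) = 0.0552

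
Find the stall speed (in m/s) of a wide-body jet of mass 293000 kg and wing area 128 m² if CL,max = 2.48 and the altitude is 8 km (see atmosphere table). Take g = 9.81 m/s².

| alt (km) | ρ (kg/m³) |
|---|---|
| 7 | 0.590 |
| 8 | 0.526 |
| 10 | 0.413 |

V_stall = 186 m/s

At 8 km, from the table: ρ = 0.526 kg/m³.
Stall occurs when L = W at CL,max. W = mg = 293000 × 9.81 = 2.874×10^6 N.
From L = ½ρV²S·CL,max = W: V_stall = √(2W/(ρSCL,max)) = √(2·2.874×10^6/(0.526·128·2.48))
V_stall = √34430 = 186 m/s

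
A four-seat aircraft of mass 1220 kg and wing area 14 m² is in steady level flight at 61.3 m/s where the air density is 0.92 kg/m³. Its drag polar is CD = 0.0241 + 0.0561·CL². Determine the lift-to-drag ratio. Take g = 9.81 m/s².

L/D = 13.1

In steady level flight, lift balances weight: W = mg = 1220 × 9.81 = 11968 N.
Dynamic pressure q = 0.5 × 0.92 × 61.3² = 1729 Pa.
CL = 2W/(ρv²S) = 2×11968/(0.92×61.3²×14) = 0.4946.
CD = 0.0241 + 0.0561 × 0.4946² = 0.03782.
L/D = CL/CD = 0.4946 / 0.03782 = 13.1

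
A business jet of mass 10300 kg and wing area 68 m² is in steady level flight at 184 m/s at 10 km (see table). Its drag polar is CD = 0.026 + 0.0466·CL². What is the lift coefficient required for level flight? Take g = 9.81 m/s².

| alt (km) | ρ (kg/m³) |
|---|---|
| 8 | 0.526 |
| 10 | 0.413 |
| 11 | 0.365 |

CL = 0.213

At 10 km, from the table: ρ = 0.413 kg/m³.
In steady level flight, lift balances weight: W = mg = 10300 × 9.81 = 1.0104×10^5 N.
q = ½ρv² = ½ × 0.413 × 184² = 6991 Pa.
Required CL = L/(qS) = 1.0104×10^5/(6991·68) = 0.2125.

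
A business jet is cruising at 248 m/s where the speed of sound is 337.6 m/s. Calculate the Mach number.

M = 0.735

M = v/a = 248 / 337.6 = 0.735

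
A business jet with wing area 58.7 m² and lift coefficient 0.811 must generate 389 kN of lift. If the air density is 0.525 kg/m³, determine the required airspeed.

v = 176 m/s

L = ½ρv²S·CL ⇒ v = √(2L/(ρ·S·CL))
v = √(2 × 3.89×10^5 / (0.525 × 58.7 × 0.811)) = √31130 = 176 m/s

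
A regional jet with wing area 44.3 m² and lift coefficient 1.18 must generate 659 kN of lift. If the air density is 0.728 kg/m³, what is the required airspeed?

v = 186 m/s

L = ½ρv²S·CL ⇒ v = √(2L/(ρ·S·CL))
v = √(2 × 6.59×10^5 / (0.728 × 44.3 × 1.18)) = √34630 = 186 m/s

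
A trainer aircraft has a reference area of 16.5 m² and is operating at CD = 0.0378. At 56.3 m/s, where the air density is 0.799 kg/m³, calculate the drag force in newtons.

D = ½ρv²S·CD = ½ × 0.799 × 56.3² × 16.5 × 0.0378 = 790 N

D = 790 N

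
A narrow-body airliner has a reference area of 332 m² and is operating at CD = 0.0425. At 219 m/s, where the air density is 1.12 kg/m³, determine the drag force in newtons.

D = ½ρv²S·CD = ½ × 1.12 × 219² × 332 × 0.0425 = 3.79×10^5 N ≈ 379 kN

D = 3.79×10^5 N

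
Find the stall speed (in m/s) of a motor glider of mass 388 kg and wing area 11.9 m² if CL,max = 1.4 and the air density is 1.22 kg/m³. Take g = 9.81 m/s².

V_stall = 19.4 m/s

At stall, lift equals weight: L = W = m·g = 388 × 9.81 = 3806 N.
From L = ½ρV²S·CL,max = W: V_stall = √(2W/(ρSCL,max)) = √(2·3806/(1.22·11.9·1.4))
V_stall = √374.5 = 19.4 m/s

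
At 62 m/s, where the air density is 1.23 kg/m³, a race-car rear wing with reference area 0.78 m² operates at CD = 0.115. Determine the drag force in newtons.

D = 212 N

Dynamic pressure q = ½ρv² = ½ × 1.23 × 62² = 2364 Pa.
D = q·S·CD = 2364 × 0.78 × 0.115 = 212 N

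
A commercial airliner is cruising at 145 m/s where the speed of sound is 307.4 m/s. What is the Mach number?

M = v/a = 145 / 307.4 = 0.472

M = 0.472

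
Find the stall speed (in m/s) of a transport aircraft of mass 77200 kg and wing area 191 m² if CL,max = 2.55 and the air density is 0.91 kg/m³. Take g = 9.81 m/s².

Stall occurs when L = W at CL,max. W = mg = 77200 × 9.81 = 7.573×10^5 N.
V_stall = √(2W/(ρ·S·CL,max)) = √(2 × 7.573×10^5 / (0.91 × 191 × 2.55))
V_stall = √3417 = 58.5 m/s

V_stall = 58.5 m/s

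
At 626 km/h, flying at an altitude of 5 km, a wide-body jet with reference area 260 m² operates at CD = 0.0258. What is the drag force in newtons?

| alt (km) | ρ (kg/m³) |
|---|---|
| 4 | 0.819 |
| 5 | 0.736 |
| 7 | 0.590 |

At 5 km, from the table: ρ = 0.736 kg/m³.
Convert speed: v = 626 km/h ÷ 3.6 = 173.9 m/s.
Dynamic pressure q = ½ρv² = ½ × 0.736 × 173.9² = 11130 Pa.
D = q·S·CD = 11130 × 260 × 0.0258 = 74600 N ≈ 74.6 kN

D = 74600 N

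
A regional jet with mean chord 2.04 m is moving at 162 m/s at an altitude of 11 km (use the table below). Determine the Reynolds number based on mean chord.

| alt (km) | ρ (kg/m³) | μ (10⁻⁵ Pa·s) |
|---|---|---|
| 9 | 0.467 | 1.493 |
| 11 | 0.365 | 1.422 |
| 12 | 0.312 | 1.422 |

Re = 8.48×10^6

At 11 km, from the table: ρ = 0.365 kg/m³, μ = 1.422×10⁻⁵ Pa·s.
Re = ρ·v·c/μ = 0.365 × 162 × 2.04 / (1.422×10⁻⁵) = 8.48×10^6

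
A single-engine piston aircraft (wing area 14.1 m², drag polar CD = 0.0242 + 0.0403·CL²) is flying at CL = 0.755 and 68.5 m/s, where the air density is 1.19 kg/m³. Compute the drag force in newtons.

CD = 0.0242 + 0.0403 × 0.755² = 0.04717
D = ½ρv²S·CD = ½ × 1.19 × 68.5² × 14.1 × 0.04717 = 1860 N

D = 1860 N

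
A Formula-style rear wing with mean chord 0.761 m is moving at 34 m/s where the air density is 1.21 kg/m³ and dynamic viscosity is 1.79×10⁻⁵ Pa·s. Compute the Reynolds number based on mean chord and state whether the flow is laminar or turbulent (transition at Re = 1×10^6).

Re = ρ·v·c/μ = 1.21 × 34 × 0.761 / (1.79×10⁻⁵) = 1.75×10^6
Since 1.75×10^6 > 1×10^6, the flow is turbulent.

Re = 1.75×10^6 (turbulent)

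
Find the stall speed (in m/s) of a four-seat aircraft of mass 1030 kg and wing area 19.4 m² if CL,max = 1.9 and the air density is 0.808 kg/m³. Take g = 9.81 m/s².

V_stall = 26 m/s

Weight W = mg = 1030 × 9.81 = 10100 N.
From L = ½ρV²S·CL,max = W: V_stall = √(2W/(ρSCL,max)) = √(2·10100/(0.808·19.4·1.9))
V_stall = √678.5 = 26 m/s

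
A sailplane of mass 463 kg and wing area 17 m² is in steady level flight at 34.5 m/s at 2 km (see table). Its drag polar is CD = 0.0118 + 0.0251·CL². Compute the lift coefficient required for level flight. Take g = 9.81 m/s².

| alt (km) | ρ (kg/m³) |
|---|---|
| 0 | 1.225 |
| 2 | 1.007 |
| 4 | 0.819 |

CL = 0.446

At 2 km, from the table: ρ = 1.007 kg/m³.
Level flight ⇒ L = W = m·g = 463 × 9.81 = 4542 N.
q = ½ρv² = ½ × 1.007 × 34.5² = 599.3 Pa.
CL = W/(q·S) = 4542 / (599.3 × 17) = 0.4458.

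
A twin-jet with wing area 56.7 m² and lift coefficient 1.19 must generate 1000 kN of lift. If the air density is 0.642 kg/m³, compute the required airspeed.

L = ½ρv²S·CL ⇒ v = √(2L/(ρ·S·CL))
v = √(2 × 1×10^6 / (0.642 × 56.7 × 1.19)) = √46170 = 215 m/s

v = 215 m/s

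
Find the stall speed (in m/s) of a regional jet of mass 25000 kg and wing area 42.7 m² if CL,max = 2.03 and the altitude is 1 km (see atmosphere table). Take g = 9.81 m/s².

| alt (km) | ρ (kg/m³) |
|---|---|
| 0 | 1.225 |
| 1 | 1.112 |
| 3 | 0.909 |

At 1 km, from the table: ρ = 1.112 kg/m³.
Weight W = mg = 25000 × 9.81 = 2.452×10^5 N.
V_stall = √(2W/(ρ·S·CL,max)) = √(2 × 2.452×10^5 / (1.112 × 42.7 × 2.03))
V_stall = √5089 = 71.3 m/s

V_stall = 71.3 m/s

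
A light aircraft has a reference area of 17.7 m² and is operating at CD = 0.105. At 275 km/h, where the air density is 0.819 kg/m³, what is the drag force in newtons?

D = 4440 N

Convert speed: v = 275 km/h ÷ 3.6 = 76.39 m/s.
D = ½ρv²S·CD = ½ × 0.819 × 76.39² × 17.7 × 0.105 = 4440 N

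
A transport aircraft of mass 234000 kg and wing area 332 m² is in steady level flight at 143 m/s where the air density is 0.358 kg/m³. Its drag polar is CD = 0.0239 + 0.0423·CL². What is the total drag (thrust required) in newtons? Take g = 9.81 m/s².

Weight W = mg = 234000 × 9.81 = 2.2955×10^6 N; in level flight L = W.
q = ½ρv² = ½ × 0.358 × 143² = 3660 Pa.
Required CL = L/(qS) = 2.2955×10^6/(3660·332) = 1.889.
CD = 0.0239 + 0.0423 × 1.889² = 0.1748.
D = q·S·CD = 3660 × 332 × 0.1748 = 2.125×10^5 N

D = 2.12×10^5 N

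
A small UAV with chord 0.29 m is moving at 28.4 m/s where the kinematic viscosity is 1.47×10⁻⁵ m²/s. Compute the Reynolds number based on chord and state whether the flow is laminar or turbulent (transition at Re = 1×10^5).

Re = 5.6×10^5 (turbulent)

Re = v·c/ν = 28.4 × 0.29 / (1.47×10⁻⁵) = 5.6×10^5
Since 5.6×10^5 > 1×10^5, the flow is turbulent.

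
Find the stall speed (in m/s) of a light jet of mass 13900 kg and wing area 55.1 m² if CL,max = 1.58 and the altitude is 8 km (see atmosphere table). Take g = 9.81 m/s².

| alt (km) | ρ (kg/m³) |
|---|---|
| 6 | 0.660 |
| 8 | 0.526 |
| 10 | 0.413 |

V_stall = 77.2 m/s

At 8 km, from the table: ρ = 0.526 kg/m³.
At stall, lift equals weight: L = W = m·g = 13900 × 9.81 = 1.364×10^5 N.
From L = ½ρV²S·CL,max = W: V_stall = √(2W/(ρSCL,max)) = √(2·1.364×10^5/(0.526·55.1·1.58))
V_stall = √5956 = 77.2 m/s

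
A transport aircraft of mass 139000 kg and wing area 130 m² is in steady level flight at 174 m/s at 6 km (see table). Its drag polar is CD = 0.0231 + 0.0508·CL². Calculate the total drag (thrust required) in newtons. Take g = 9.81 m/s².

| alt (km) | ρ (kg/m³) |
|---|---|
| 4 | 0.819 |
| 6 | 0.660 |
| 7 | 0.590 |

D = 1.03×10^5 N

At 6 km, from the table: ρ = 0.660 kg/m³.
Level flight ⇒ L = W = m·g = 139000 × 9.81 = 1.3636×10^6 N.
q = ½ρv² = ½ × 0.66 × 174² = 9991 Pa.
CL = W/(q·S) = 1.3636×10^6 / (9991 × 130) = 1.05.
CD = 0.0231 + 0.0508 × 1.05² = 0.07909.
D = q·S·CD = 9991 × 130 × 0.07909 = 1.027×10^5 N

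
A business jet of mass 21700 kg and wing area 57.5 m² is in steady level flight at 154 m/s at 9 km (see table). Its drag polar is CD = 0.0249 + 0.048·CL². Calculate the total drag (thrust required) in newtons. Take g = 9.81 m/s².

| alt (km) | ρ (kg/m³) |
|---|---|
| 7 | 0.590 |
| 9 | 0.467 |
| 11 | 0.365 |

At 9 km, from the table: ρ = 0.467 kg/m³.
Level flight ⇒ L = W = m·g = 21700 × 9.81 = 2.1288×10^5 N.
q = ½ρv² = ½ × 0.467 × 154² = 5538 Pa.
CL = 2W/(ρv²S) = 2×2.1288×10^5/(0.467×154²×57.5) = 0.6685.
CD = 0.0249 + 0.048 × 0.6685² = 0.04635.
D = q·S·CD = 5538 × 57.5 × 0.04635 = 14760 N

D = 14800 N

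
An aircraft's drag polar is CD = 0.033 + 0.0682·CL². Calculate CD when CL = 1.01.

CD = 0.103

CD = 0.033 + 0.0682 × 1.01² = 0.033 + 0.06957 = 0.103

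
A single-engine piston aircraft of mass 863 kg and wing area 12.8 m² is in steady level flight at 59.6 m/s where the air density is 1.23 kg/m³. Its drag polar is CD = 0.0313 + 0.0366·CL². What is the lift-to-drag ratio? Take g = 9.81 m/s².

Level flight ⇒ L = W = m·g = 863 × 9.81 = 8466 N.
Dynamic pressure q = 0.5 × 1.23 × 59.6² = 2185 Pa.
CL = W/(q·S) = 8466 / (2185 × 12.8) = 0.3028.
CD = 0.0313 + 0.0366 × 0.3028² = 0.03465.
L/D = CL/CD = 0.3028 / 0.03465 = 8.74

L/D = 8.74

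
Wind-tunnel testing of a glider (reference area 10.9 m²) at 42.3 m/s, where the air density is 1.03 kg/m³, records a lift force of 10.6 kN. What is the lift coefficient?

CL = 1.06

From L = ½ρv²S·CL, rearranging gives CL = 2L/(ρv²S).
CL = 2 × 10600 / (1.03 × 42.3² × 10.9) = 1.06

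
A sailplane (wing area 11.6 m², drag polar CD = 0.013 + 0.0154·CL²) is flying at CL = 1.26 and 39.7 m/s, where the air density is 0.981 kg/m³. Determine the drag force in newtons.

D = 336 N

CD = 0.013 + 0.0154 × 1.26² = 0.03745
D = ½ρv²S·CD = ½ × 0.981 × 39.7² × 11.6 × 0.03745 = 336 N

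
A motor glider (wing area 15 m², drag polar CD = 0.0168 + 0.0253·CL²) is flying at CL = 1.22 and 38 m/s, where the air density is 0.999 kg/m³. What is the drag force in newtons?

D = 589 N

CD = 0.0168 + 0.0253 × 1.22² = 0.05446
D = ½ρv²S·CD = ½ × 0.999 × 38² × 15 × 0.05446 = 589 N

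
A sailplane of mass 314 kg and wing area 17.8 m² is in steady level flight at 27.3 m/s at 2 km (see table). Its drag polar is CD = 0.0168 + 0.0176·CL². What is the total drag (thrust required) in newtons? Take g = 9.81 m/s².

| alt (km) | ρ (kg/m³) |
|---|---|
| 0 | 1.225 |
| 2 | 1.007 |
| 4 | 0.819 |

D = 137 N

At 2 km, from the table: ρ = 1.007 kg/m³.
Level flight ⇒ L = W = m·g = 314 × 9.81 = 3080.3 N.
Dynamic pressure q = 0.5 × 1.007 × 27.3² = 375.3 Pa.
Required CL = L/(qS) = 3080.3/(375.3·17.8) = 0.4612.
CD = 0.0168 + 0.0176 × 0.4612² = 0.02054.
D = q·S·CD = 375.3 × 17.8 × 0.02054 = 137.2 N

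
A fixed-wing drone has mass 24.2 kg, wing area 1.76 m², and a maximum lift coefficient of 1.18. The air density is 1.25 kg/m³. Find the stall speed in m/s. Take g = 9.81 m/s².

V_stall = 13.5 m/s

At stall, lift equals weight: L = W = m·g = 24.2 × 9.81 = 237.4 N.
From L = ½ρV²S·CL,max = W: V_stall = √(2W/(ρSCL,max)) = √(2·237.4/(1.25·1.76·1.18))
V_stall = √182.9 = 13.5 m/s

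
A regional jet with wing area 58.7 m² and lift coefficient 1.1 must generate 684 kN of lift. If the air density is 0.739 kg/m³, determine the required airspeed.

v = 169 m/s

L = ½ρv²S·CL ⇒ v = √(2L/(ρ·S·CL))
v = √(2 × 6.84×10^5 / (0.739 × 58.7 × 1.1)) = √28670 = 169 m/s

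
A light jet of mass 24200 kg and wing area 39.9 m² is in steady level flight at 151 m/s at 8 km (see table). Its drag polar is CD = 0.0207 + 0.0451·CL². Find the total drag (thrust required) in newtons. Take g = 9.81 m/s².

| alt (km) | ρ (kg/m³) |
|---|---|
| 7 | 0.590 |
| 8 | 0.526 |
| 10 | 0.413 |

D = 15600 N

At 8 km, from the table: ρ = 0.526 kg/m³.
Weight W = mg = 24200 × 9.81 = 2.374×10^5 N; in level flight L = W.
Dynamic pressure q = 0.5 × 0.526 × 151² = 5997 Pa.
Required CL = L/(qS) = 2.374×10^5/(5997·39.9) = 0.9922.
CD = 0.0207 + 0.0451 × 0.9922² = 0.0651.
D = q·S·CD = 5997 × 39.9 × 0.0651 = 15580 N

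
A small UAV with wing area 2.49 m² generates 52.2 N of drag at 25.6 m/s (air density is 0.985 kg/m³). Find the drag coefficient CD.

From D = ½ρv²S·CD, rearranging gives CD = 2D/(ρv²S).
CD = 2 × 52.2 / (0.985 × 25.6² × 2.49) = 0.065

CD = 0.065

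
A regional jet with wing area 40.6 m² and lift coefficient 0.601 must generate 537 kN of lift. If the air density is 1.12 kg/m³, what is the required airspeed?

L = ½ρv²S·CL ⇒ v = √(2L/(ρ·S·CL))
v = √(2 × 5.37×10^5 / (1.12 × 40.6 × 0.601)) = √39300 = 198 m/s

v = 198 m/s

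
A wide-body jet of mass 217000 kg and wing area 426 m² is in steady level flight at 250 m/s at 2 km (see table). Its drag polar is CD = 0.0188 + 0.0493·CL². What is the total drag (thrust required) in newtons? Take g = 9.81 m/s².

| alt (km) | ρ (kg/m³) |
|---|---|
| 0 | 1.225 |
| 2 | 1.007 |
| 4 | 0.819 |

At 2 km, from the table: ρ = 1.007 kg/m³.
Weight W = mg = 217000 × 9.81 = 2.1288×10^6 N; in level flight L = W.
q = ½ρv² = ½ × 1.007 × 250² = 31470 Pa.
CL = 2W/(ρv²S) = 2×2.1288×10^6/(1.007×250²×426) = 0.1588.
CD = 0.0188 + 0.0493 × 0.1588² = 0.02004.
D = q·S·CD = 31470 × 426 × 0.02004 = 2.687×10^5 N

D = 2.69×10^5 N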